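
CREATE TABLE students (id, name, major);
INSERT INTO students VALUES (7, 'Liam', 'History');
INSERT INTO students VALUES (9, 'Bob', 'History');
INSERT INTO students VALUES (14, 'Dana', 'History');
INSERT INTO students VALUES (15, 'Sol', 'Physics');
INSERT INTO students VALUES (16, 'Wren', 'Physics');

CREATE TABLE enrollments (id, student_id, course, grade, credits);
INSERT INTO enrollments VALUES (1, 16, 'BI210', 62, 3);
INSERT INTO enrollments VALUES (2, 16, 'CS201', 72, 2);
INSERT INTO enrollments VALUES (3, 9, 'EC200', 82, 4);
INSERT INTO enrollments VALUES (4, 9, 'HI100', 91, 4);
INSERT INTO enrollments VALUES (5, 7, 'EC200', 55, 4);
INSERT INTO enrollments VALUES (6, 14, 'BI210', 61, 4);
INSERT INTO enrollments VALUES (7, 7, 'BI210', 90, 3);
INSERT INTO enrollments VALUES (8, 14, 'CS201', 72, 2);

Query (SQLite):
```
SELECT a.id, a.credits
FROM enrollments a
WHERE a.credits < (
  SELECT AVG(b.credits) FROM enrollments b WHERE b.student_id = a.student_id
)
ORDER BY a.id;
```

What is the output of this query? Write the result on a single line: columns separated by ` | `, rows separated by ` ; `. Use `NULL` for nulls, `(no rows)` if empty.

2 | 2 ; 7 | 3 ; 8 | 2

For each enrollments row a, compute AVG(credits) over rows sharing a.student_id.
Keep row a if a.credits < that per-group AVG.
  student_id=7: AVG(credits) = 3.5
  student_id=9: AVG(credits) = 4.0
  student_id=14: AVG(credits) = 3.0
  student_id=16: AVG(credits) = 2.5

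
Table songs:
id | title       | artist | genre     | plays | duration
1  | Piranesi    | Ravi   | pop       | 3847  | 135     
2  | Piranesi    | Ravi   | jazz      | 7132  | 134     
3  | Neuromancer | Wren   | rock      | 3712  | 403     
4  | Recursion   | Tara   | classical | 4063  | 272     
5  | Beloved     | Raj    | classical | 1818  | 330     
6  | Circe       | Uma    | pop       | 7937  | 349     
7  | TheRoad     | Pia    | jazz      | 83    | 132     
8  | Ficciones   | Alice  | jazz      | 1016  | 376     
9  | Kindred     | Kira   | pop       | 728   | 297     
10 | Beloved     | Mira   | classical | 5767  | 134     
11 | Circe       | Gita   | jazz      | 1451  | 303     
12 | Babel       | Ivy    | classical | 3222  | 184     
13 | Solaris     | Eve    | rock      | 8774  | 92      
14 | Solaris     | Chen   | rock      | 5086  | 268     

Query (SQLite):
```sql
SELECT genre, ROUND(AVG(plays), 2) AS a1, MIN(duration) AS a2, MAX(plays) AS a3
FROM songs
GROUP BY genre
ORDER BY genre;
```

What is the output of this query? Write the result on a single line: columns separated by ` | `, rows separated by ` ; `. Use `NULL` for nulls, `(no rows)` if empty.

Group songs by genre.
Per group compute: ROUND(AVG(plays), 2), MIN(duration), MAX(plays).
  classical: ids {4, 5, 10, 12} → ROUND(AVG(plays), 2)=3717.5, MIN(duration)=134, MAX(plays)=5767
  jazz: ids {2, 7, 8, 11} → ROUND(AVG(plays), 2)=2420.5, MIN(duration)=132, MAX(plays)=7132
  pop: ids {1, 6, 9} → ROUND(AVG(plays), 2)=4170.67, MIN(duration)=135, MAX(plays)=7937
  rock: ids {3, 13, 14} → ROUND(AVG(plays), 2)=5857.33, MIN(duration)=92, MAX(plays)=8774

classical | 3717.5 | 134 | 5767 ; jazz | 2420.5 | 132 | 7132 ; pop | 4170.67 | 135 | 7937 ; rock | 5857.33 | 92 | 8774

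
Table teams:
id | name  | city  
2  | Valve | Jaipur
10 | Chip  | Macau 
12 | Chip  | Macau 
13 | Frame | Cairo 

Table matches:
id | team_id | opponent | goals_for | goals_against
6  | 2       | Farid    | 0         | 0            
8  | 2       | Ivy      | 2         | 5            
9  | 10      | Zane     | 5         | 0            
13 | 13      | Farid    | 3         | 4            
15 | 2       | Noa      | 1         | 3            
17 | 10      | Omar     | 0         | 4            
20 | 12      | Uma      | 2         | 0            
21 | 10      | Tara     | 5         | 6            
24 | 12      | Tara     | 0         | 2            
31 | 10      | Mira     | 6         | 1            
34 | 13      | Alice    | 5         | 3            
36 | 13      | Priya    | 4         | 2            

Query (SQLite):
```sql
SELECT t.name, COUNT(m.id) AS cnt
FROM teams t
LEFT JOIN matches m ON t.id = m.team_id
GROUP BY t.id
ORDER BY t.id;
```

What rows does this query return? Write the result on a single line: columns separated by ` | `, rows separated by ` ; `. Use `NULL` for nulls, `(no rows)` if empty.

LEFT JOIN keeps every teams row; unmatched ones get NULL for matches columns.
Group by teams.id and compute COUNT(m.id). COUNT(col) of an all-NULL group is 0.
  2: ids {6, 8, 15} → COUNT(m.id)=3
  10: ids {9, 17, 21, 31} → COUNT(m.id)=4
  12: ids {20, 24} → COUNT(m.id)=2
  13: ids {13, 34, 36} → COUNT(m.id)=3

Valve | 3 ; Chip | 4 ; Chip | 2 ; Frame | 3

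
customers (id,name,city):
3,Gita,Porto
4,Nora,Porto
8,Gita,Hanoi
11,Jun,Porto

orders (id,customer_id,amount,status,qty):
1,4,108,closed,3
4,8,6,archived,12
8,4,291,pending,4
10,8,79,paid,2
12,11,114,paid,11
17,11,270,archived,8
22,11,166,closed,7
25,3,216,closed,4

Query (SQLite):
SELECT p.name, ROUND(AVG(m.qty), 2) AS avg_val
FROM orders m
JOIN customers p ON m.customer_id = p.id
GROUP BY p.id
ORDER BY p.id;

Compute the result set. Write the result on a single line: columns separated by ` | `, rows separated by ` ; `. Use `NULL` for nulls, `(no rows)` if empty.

Gita | 4 ; Nora | 3.5 ; Gita | 7 ; Jun | 8.67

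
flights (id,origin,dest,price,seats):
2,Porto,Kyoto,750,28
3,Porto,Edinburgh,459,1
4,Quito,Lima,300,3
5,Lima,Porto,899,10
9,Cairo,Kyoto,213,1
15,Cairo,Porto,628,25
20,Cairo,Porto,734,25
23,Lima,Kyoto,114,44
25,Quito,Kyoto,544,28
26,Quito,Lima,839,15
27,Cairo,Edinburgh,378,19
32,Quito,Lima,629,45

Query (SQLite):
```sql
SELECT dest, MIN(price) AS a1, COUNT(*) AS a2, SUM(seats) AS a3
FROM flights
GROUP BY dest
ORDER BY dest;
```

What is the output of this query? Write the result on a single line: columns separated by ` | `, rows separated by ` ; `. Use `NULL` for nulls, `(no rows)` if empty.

Group flights by dest.
Per group compute: MIN(price), COUNT(*), SUM(seats).
  Edinburgh: ids {3, 27} → MIN(price)=378, COUNT(*)=2, SUM(seats)=20
  Kyoto: ids {2, 9, 23, 25} → MIN(price)=114, COUNT(*)=4, SUM(seats)=101
  Lima: ids {4, 26, 32} → MIN(price)=300, COUNT(*)=3, SUM(seats)=63
  Porto: ids {5, 15, 20} → MIN(price)=628, COUNT(*)=3, SUM(seats)=60

Edinburgh | 378 | 2 | 20 ; Kyoto | 114 | 4 | 101 ; Lima | 300 | 3 | 63 ; Porto | 628 | 3 | 60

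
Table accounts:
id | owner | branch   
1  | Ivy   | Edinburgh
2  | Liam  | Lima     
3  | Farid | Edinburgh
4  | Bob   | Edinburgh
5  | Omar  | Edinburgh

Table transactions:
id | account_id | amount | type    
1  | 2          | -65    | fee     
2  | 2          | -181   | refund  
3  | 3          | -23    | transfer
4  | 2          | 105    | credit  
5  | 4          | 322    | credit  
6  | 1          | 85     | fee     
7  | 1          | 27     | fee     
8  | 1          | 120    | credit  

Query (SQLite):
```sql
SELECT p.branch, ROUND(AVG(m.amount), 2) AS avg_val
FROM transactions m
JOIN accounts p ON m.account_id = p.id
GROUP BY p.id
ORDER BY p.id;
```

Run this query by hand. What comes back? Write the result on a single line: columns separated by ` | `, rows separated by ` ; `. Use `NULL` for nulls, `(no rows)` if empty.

Edinburgh | 77.33 ; Lima | -47 ; Edinburgh | -23 ; Edinburgh | 322

Join each transactions row to its accounts via account_id.
Group joined rows by accounts.id; compute ROUND(AVG(m.amount), 2) per group.
  1: ids {6, 7, 8} → ROUND(AVG(m.amount), 2)=77.33
  2: ids {1, 2, 4} → ROUND(AVG(m.amount), 2)=-47
  3: ids {3} → ROUND(AVG(m.amount), 2)=-23
  4: ids {5} → ROUND(AVG(m.amount), 2)=322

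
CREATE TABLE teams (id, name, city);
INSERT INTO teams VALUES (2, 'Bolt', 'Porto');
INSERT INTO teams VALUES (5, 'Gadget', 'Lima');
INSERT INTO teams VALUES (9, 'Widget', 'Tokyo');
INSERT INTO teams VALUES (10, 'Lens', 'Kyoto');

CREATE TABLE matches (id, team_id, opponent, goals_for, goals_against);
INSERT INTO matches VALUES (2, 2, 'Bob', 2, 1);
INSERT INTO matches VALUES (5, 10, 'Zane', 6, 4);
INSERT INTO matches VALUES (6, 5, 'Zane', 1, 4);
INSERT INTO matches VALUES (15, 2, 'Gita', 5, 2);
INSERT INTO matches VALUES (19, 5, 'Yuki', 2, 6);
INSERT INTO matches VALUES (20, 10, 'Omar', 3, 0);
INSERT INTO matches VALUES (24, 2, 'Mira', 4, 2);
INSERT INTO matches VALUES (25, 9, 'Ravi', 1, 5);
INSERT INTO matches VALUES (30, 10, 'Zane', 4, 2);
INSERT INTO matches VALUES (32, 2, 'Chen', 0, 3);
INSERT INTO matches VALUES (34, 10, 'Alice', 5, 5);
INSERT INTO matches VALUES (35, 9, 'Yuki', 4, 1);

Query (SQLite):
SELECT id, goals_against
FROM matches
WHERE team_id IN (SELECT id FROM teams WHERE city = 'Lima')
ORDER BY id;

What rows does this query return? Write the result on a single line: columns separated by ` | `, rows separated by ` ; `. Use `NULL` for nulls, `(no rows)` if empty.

6 | 4 ; 19 | 6

Inner query: teams.id where city = 'Lima'.
Outer: keep matches rows whose team_id is in that set.
Inner query → {5}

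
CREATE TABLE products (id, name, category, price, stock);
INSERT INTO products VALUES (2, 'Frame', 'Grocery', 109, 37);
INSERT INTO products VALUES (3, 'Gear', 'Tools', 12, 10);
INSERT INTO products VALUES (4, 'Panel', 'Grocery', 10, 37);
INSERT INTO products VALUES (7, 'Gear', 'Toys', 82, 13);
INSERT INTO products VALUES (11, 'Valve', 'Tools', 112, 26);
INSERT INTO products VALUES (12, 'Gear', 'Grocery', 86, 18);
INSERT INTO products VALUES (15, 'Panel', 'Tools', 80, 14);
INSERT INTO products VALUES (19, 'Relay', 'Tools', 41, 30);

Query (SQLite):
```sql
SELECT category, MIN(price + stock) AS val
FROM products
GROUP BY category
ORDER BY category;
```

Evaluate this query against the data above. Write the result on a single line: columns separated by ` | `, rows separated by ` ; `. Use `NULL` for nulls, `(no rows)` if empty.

Grocery | 47 ; Tools | 22 ; Toys | 95

For each row compute price + stock.
Group by category; take MIN of the expression per group.
  Grocery: ids {2, 4, 12} → MIN(price + stock)=47
  Tools: ids {3, 11, 15, 19} → MIN(price + stock)=22
  Toys: ids {7} → MIN(price + stock)=95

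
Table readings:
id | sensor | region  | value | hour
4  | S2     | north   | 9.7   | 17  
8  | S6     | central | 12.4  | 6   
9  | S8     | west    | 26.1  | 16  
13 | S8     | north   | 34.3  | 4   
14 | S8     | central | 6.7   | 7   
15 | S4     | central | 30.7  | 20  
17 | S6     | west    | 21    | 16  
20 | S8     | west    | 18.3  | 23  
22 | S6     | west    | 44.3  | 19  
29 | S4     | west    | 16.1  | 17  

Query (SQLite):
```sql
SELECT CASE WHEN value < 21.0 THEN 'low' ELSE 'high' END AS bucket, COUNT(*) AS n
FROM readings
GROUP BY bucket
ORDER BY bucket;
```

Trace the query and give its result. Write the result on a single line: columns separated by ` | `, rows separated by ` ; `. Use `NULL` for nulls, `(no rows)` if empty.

high | 5 ; low | 5

Bucket rows by value < 21.0 → 'low' else 'high'; count each bucket.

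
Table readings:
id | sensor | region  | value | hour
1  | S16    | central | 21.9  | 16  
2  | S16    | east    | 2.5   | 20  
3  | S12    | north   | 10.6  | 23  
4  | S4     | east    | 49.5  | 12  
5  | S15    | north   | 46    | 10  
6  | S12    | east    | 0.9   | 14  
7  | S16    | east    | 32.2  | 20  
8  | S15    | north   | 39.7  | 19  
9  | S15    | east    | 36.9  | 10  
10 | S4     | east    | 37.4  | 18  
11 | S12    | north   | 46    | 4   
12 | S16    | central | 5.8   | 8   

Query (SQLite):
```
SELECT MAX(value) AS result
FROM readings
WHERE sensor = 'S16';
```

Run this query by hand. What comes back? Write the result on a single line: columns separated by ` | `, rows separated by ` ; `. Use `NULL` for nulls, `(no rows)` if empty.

Rows where sensor='S16' → value values: [21.9, 2.5, 32.2, 5.8].
MAX of non-NULL values = 32.2.

32.2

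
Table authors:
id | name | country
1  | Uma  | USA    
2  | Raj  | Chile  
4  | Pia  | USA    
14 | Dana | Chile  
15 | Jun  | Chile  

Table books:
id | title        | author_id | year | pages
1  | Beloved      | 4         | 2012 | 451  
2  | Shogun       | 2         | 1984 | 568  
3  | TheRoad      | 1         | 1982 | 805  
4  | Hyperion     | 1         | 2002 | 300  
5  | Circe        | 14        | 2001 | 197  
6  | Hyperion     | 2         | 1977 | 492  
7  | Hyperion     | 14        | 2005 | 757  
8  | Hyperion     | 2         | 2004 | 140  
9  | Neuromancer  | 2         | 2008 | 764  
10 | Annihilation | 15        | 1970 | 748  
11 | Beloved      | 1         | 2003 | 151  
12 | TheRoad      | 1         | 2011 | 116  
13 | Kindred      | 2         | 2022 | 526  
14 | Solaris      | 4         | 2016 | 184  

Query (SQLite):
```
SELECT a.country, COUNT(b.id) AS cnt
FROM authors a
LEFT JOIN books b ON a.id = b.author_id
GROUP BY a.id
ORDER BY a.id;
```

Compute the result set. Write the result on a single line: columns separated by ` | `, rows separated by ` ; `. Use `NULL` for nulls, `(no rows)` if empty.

USA | 4 ; Chile | 5 ; USA | 2 ; Chile | 2 ; Chile | 1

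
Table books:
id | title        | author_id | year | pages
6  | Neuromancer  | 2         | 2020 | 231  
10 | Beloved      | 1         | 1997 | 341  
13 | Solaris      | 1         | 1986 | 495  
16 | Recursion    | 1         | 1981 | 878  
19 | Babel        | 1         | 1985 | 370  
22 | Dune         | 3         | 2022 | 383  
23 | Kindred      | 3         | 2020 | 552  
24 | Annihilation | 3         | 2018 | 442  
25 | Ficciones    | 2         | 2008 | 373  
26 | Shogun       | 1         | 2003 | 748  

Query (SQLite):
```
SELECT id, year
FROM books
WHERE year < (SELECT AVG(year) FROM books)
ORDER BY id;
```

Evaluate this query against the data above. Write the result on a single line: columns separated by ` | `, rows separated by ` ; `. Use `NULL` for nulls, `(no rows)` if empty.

Scalar subquery: AVG(year) over all books rows = 2004.0.
Keep rows where year < that value.

10 | 1997 ; 13 | 1986 ; 16 | 1981 ; 19 | 1985 ; 26 | 2003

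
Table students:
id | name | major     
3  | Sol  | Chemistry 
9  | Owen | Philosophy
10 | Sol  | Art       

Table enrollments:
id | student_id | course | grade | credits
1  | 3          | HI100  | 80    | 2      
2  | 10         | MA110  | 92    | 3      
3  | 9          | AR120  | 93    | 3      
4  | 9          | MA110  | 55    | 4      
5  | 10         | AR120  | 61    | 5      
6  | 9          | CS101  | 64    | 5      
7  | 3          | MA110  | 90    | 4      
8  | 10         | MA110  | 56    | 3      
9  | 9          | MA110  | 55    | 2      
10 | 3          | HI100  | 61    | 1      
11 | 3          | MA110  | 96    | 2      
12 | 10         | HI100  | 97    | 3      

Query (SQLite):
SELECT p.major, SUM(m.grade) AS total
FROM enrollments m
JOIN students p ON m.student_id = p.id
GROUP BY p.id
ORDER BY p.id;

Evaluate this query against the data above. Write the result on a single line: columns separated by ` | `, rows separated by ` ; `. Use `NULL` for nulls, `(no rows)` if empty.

Join each enrollments row to its students via student_id.
Group joined rows by students.id; compute SUM(m.grade) per group.
  3: ids {1, 7, 10, 11} → SUM(m.grade)=327
  9: ids {3, 4, 6, 9} → SUM(m.grade)=267
  10: ids {2, 5, 8, 12} → SUM(m.grade)=306

Chemistry | 327 ; Philosophy | 267 ; Art | 306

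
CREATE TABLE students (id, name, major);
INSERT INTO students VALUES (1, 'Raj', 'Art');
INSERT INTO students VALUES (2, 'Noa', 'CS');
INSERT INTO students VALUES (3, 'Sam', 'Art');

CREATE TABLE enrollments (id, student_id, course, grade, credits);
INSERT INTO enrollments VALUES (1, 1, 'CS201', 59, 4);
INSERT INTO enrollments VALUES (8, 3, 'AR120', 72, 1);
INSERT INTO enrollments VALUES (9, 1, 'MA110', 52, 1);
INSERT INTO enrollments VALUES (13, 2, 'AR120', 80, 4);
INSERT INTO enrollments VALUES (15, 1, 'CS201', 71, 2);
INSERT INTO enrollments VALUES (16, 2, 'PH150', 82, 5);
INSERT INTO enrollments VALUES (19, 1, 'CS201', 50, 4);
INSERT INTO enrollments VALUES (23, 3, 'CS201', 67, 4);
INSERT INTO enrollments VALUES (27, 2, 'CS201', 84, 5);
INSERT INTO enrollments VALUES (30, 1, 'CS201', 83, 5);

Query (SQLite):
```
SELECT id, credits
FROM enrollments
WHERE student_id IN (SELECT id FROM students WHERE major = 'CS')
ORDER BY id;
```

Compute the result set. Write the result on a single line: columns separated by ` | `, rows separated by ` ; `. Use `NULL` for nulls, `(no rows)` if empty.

Inner query: students.id where major = 'CS'.
Outer: keep enrollments rows whose student_id is in that set.
Inner query → {2}

13 | 4 ; 16 | 5 ; 27 | 5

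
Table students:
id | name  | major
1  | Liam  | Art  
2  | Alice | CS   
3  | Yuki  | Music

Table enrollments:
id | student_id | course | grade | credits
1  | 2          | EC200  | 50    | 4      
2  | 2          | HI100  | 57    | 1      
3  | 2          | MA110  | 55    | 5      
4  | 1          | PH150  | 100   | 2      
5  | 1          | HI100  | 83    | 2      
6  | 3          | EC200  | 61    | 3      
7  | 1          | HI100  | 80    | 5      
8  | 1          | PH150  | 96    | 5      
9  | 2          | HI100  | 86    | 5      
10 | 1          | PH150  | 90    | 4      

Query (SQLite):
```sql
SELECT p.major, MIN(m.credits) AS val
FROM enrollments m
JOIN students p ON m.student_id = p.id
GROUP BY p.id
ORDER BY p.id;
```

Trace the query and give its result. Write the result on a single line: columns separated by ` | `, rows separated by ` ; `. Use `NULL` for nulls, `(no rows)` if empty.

Join each enrollments row to its students via student_id.
Group joined rows by students.id; compute MIN(m.credits) per group.
  1: ids {4, 5, 7, 8, 10} → MIN(m.credits)=2
  2: ids {1, 2, 3, 9} → MIN(m.credits)=1
  3: ids {6} → MIN(m.credits)=3

Art | 2 ; CS | 1 ; Music | 3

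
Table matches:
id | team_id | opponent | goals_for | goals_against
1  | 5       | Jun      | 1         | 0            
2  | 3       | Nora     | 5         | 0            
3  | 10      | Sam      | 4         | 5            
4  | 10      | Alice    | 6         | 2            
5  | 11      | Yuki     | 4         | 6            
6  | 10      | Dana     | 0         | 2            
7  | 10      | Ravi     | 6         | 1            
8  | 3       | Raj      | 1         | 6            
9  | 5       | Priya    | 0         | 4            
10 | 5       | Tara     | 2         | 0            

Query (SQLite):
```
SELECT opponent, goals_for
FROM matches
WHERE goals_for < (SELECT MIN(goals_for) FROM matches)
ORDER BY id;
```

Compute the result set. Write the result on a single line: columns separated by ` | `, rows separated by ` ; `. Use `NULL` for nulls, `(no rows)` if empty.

(no rows)

Scalar subquery: MIN(goals_for) over all matches rows = 0.
Keep rows where goals_for < that value.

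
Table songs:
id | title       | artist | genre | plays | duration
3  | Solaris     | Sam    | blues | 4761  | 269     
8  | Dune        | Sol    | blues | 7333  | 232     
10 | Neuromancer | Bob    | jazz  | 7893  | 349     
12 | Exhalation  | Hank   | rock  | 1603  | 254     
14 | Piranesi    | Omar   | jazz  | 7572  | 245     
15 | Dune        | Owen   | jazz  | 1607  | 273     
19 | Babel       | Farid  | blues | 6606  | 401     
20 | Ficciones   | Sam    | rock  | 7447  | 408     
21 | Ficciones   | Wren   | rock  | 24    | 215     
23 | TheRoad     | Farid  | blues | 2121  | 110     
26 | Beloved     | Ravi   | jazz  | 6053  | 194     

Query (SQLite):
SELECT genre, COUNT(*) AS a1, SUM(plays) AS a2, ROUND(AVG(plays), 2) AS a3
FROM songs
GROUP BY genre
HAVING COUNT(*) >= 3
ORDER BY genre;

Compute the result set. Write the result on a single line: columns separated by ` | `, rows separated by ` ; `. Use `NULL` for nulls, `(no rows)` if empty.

blues | 4 | 20821 | 5205.25 ; jazz | 4 | 23125 | 5781.25 ; rock | 3 | 9074 | 3024.67

Group songs by genre.
Per group compute: COUNT(*), SUM(plays), ROUND(AVG(plays), 2).
HAVING: drop groups with fewer than 3 rows.
  blues: ids {3, 8, 19, 23} → COUNT(*)=4, SUM(plays)=20821, ROUND(AVG(plays), 2)=5205.25
  jazz: ids {10, 14, 15, 26} → COUNT(*)=4, SUM(plays)=23125, ROUND(AVG(plays), 2)=5781.25
  rock: ids {12, 20, 21} → COUNT(*)=3, SUM(plays)=9074, ROUND(AVG(plays), 2)=3024.67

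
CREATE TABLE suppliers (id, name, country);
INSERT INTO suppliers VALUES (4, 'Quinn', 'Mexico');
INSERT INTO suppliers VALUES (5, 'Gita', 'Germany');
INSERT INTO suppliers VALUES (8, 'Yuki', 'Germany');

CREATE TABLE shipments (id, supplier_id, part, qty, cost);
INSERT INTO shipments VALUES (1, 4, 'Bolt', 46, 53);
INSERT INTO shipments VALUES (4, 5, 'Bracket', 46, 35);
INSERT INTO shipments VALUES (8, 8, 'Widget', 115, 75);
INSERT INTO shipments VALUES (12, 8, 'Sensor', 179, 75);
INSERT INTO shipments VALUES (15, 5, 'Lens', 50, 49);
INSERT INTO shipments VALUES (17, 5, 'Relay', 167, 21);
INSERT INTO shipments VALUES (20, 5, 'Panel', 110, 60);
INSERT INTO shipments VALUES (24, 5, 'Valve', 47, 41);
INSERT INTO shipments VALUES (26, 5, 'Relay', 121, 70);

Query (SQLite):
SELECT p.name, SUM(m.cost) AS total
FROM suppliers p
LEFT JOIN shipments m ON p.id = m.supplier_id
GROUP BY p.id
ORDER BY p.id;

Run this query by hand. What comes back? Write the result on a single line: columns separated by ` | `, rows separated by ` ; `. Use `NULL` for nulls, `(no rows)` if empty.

Quinn | 53 ; Gita | 276 ; Yuki | 150

LEFT JOIN keeps every suppliers row; unmatched ones get NULL for shipments columns.
Group by suppliers.id and compute SUM(m.cost). SUM over an all-NULL group is NULL.
  4: ids {1} → SUM(m.cost)=53
  5: ids {4, 15, 17, 20, 24, 26} → SUM(m.cost)=276
  8: ids {8, 12} → SUM(m.cost)=150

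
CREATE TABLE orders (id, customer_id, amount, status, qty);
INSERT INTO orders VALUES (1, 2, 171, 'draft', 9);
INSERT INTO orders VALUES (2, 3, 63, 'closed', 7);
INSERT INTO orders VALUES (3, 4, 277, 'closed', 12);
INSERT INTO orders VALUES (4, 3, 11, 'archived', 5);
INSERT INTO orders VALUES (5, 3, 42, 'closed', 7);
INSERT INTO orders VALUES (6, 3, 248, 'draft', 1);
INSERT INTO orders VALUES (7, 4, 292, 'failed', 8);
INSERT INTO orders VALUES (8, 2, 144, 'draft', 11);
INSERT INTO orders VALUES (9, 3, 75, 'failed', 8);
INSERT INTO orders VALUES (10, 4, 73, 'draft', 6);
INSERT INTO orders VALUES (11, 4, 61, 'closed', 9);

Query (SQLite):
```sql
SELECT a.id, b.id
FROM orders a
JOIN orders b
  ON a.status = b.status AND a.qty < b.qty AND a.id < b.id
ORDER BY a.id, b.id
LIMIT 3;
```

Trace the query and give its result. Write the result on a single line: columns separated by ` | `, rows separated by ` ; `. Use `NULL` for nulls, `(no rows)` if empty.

Pairs (a,b) with same status, a.qty < b.qty, a.id < b.id.
status groups: archived:{4} closed:{2,3,5,11} draft:{1,6,8,10} failed:{7,9}
Ordered by (a.id, b.id); first 3.

1 | 8 ; 2 | 3 ; 2 | 11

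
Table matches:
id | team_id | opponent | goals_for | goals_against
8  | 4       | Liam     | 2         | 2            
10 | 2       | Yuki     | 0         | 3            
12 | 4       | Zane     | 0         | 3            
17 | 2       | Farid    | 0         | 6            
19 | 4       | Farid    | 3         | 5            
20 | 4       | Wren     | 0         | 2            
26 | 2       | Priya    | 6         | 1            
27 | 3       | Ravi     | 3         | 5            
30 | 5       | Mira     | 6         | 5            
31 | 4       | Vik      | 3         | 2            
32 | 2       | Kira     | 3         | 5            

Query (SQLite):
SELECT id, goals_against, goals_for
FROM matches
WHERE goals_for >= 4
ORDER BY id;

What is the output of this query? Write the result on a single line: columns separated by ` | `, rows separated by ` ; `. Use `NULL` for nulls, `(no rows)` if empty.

goals_for >= 4: ids {26, 30}

26 | 1 | 6 ; 30 | 5 | 6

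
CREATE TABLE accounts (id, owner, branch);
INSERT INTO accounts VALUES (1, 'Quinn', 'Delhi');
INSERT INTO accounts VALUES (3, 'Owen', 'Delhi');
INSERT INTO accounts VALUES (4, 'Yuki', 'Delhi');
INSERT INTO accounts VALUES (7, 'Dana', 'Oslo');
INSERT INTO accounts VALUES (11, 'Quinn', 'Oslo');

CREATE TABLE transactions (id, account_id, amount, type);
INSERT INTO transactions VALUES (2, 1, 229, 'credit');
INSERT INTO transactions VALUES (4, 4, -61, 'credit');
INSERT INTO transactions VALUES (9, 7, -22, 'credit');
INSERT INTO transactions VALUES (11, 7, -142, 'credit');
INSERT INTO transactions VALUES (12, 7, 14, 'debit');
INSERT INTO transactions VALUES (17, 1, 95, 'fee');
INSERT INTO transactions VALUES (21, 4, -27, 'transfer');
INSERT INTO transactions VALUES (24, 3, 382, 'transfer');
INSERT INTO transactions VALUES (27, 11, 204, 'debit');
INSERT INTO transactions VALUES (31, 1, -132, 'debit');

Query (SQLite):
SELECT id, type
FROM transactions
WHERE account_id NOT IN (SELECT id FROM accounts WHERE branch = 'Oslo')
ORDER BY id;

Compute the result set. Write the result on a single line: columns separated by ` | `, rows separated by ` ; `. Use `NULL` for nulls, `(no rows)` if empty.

2 | credit ; 4 | credit ; 17 | fee ; 21 | transfer ; 24 | transfer ; 31 | debit

Inner query: accounts.id where branch = 'Oslo'.
Outer: keep transactions rows whose account_id is not in that set.
Inner query → {7, 11}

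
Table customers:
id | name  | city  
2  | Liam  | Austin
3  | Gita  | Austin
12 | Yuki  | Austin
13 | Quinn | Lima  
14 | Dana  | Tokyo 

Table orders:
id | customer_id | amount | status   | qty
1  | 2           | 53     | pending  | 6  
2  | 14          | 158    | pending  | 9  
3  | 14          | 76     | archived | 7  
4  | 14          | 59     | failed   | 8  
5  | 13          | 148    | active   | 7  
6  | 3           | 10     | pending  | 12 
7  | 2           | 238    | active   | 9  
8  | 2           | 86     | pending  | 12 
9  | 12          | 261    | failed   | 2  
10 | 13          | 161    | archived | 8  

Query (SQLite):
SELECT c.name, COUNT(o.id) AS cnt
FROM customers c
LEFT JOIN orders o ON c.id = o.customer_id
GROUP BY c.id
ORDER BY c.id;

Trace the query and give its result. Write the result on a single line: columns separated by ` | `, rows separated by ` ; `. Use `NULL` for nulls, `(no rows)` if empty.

LEFT JOIN keeps every customers row; unmatched ones get NULL for orders columns.
Group by customers.id and compute COUNT(o.id). COUNT(col) of an all-NULL group is 0.
  2: ids {1, 7, 8} → COUNT(o.id)=3
  3: ids {6} → COUNT(o.id)=1
  12: ids {9} → COUNT(o.id)=1
  13: ids {5, 10} → COUNT(o.id)=2
  14: ids {2, 3, 4} → COUNT(o.id)=3

Liam | 3 ; Gita | 1 ; Yuki | 1 ; Quinn | 2 ; Dana | 3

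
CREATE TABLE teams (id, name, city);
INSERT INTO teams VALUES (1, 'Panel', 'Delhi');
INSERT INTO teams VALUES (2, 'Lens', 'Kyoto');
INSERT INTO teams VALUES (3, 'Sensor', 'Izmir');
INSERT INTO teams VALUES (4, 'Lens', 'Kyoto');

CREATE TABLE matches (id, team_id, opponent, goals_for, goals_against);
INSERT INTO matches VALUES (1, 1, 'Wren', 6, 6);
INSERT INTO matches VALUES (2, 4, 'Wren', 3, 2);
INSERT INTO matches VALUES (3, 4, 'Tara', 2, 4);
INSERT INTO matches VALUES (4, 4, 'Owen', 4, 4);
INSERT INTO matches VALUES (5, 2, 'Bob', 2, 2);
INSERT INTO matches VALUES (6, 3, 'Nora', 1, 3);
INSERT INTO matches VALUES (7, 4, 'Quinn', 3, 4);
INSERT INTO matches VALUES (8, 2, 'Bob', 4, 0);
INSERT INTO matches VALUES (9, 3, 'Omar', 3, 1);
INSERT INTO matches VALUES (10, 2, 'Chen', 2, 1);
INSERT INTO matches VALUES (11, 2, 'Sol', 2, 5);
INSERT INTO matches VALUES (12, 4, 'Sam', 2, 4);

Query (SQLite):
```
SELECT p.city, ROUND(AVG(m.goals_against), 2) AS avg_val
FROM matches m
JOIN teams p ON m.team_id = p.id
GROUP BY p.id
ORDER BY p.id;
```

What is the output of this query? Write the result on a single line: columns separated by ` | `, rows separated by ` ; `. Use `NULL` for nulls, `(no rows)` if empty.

Delhi | 6 ; Kyoto | 2 ; Izmir | 2 ; Kyoto | 3.6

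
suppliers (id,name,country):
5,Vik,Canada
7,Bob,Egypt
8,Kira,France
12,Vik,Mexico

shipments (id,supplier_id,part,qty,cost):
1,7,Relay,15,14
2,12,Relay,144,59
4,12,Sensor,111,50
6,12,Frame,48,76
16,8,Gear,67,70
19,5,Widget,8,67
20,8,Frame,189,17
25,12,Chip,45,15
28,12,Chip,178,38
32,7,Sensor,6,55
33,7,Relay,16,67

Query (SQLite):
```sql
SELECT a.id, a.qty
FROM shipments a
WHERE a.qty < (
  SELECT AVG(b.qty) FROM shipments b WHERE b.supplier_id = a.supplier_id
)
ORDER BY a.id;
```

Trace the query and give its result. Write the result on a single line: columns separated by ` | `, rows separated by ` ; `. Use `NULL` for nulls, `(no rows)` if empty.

For each shipments row a, compute AVG(qty) over rows sharing a.supplier_id.
Keep row a if a.qty < that per-group AVG.
  supplier_id=5: AVG(qty) = 8.0
  supplier_id=7: AVG(qty) = 12.333333
  supplier_id=8: AVG(qty) = 128.0
  supplier_id=12: AVG(qty) = 105.2

6 | 48 ; 16 | 67 ; 25 | 45 ; 32 | 6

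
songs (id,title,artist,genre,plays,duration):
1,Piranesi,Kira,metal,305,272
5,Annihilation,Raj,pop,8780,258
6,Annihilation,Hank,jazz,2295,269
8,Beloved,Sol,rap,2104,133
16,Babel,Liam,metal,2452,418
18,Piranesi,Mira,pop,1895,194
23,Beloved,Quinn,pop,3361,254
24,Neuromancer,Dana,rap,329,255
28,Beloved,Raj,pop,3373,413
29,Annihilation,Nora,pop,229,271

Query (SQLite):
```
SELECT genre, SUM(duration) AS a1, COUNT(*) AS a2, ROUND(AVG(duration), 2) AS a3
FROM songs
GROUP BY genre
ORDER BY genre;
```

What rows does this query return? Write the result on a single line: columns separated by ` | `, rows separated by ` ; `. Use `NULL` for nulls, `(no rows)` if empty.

jazz | 269 | 1 | 269 ; metal | 690 | 2 | 345 ; pop | 1390 | 5 | 278 ; rap | 388 | 2 | 194

Group songs by genre.
Per group compute: SUM(duration), COUNT(*), ROUND(AVG(duration), 2).
  jazz: ids {6} → SUM(duration)=269, COUNT(*)=1, ROUND(AVG(duration), 2)=269
  metal: ids {1, 16} → SUM(duration)=690, COUNT(*)=2, ROUND(AVG(duration), 2)=345
  pop: ids {5, 18, 23, 28, 29} → SUM(duration)=1390, COUNT(*)=5, ROUND(AVG(duration), 2)=278
  rap: ids {8, 24} → SUM(duration)=388, COUNT(*)=2, ROUND(AVG(duration), 2)=194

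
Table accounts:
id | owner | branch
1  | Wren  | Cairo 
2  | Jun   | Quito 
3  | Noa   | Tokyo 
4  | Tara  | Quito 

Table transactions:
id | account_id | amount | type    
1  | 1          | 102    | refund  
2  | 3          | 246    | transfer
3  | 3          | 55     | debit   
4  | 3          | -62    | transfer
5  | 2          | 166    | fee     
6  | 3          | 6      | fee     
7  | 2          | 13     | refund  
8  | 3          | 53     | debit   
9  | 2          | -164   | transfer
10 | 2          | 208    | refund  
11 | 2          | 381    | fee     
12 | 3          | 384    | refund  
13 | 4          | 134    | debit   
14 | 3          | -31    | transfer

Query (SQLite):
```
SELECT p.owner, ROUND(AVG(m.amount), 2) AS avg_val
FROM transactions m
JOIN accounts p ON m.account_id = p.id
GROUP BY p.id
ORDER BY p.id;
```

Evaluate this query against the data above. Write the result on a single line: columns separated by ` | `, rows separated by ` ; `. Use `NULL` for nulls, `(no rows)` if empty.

Wren | 102 ; Jun | 120.8 ; Noa | 93 ; Tara | 134

Join each transactions row to its accounts via account_id.
Group joined rows by accounts.id; compute ROUND(AVG(m.amount), 2) per group.
  1: ids {1} → ROUND(AVG(m.amount), 2)=102
  2: ids {5, 7, 9, 10, 11} → ROUND(AVG(m.amount), 2)=120.8
  3: ids {2, 3, 4, 6, 8, 12, 14} → ROUND(AVG(m.amount), 2)=93
  4: ids {13} → ROUND(AVG(m.amount), 2)=134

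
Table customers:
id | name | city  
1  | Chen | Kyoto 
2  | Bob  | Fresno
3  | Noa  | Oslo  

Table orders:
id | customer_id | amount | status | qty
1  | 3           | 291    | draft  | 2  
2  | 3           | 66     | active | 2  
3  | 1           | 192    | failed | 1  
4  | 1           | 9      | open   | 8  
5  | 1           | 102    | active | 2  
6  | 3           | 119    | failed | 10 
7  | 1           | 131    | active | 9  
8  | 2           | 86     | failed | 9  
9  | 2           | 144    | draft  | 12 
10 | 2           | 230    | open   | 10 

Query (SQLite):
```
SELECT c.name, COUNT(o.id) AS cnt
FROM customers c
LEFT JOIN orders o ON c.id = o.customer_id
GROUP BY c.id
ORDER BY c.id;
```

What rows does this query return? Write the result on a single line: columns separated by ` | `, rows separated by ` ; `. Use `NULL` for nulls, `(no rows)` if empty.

Chen | 4 ; Bob | 3 ; Noa | 3

LEFT JOIN keeps every customers row; unmatched ones get NULL for orders columns.
Group by customers.id and compute COUNT(o.id). COUNT(col) of an all-NULL group is 0.
  1: ids {3, 4, 5, 7} → COUNT(o.id)=4
  2: ids {8, 9, 10} → COUNT(o.id)=3
  3: ids {1, 2, 6} → COUNT(o.id)=3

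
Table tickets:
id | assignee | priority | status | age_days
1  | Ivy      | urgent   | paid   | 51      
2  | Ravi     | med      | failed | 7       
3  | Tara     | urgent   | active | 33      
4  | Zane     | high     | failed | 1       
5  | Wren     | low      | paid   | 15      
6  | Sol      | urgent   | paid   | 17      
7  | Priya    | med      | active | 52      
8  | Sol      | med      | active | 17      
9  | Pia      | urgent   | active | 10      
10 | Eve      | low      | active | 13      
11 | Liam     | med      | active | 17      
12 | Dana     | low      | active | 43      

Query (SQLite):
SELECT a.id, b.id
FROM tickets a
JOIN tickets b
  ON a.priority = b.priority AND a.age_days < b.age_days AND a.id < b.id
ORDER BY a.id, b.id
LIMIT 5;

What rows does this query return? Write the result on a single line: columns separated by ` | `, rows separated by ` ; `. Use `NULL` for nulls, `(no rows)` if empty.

2 | 7 ; 2 | 8 ; 2 | 11 ; 5 | 12 ; 10 | 12

Pairs (a,b) with same priority, a.age_days < b.age_days, a.id < b.id.
priority groups: high:{4} low:{5,10,12} med:{2,7,8,11} urgent:{1,3,6,9}
Ordered by (a.id, b.id); first 5.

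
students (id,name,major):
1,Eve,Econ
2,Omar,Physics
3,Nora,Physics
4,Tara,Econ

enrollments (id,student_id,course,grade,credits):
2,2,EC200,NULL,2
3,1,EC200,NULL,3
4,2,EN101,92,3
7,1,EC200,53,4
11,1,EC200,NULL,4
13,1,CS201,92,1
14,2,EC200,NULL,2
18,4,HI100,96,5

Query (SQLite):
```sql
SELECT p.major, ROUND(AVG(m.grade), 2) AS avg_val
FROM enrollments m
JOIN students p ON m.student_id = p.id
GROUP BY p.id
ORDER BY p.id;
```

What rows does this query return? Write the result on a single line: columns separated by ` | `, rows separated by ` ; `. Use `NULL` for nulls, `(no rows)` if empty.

Join each enrollments row to its students via student_id.
Group joined rows by students.id; compute ROUND(AVG(m.grade), 2) per group.
  1: ids {3, 7, 11, 13} → ROUND(AVG(m.grade), 2)=72.5
  2: ids {2, 4, 14} → ROUND(AVG(m.grade), 2)=92
  4: ids {18} → ROUND(AVG(m.grade), 2)=96

Econ | 72.5 ; Physics | 92 ; Econ | 96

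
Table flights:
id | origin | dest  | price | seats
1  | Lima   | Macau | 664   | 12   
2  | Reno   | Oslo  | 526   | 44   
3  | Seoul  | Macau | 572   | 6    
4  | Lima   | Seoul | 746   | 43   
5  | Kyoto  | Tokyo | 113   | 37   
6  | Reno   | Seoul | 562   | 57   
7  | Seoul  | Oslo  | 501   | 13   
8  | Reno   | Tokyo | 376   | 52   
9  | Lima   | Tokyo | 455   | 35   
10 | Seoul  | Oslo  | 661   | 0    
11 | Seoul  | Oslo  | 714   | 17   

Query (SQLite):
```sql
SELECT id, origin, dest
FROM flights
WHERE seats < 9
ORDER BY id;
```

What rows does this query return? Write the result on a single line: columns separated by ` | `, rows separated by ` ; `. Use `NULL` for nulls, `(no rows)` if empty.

seats < 9: ids {3, 10}

3 | Seoul | Macau ; 10 | Seoul | Oslo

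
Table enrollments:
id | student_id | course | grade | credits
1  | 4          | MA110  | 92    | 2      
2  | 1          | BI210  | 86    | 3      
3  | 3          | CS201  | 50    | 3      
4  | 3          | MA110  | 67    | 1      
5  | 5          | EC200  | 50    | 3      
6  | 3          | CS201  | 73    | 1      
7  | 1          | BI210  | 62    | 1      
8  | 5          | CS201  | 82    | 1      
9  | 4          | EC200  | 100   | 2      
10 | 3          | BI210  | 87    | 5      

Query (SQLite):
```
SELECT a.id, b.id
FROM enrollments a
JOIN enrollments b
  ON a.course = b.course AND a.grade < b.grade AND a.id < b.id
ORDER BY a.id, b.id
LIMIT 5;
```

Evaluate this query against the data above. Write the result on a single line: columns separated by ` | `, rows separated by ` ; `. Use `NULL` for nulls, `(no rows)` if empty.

2 | 10 ; 3 | 6 ; 3 | 8 ; 5 | 9 ; 6 | 8

Pairs (a,b) with same course, a.grade < b.grade, a.id < b.id.
course groups: BI210:{2,7,10} CS201:{3,6,8} EC200:{5,9} MA110:{1,4}
Ordered by (a.id, b.id); first 5.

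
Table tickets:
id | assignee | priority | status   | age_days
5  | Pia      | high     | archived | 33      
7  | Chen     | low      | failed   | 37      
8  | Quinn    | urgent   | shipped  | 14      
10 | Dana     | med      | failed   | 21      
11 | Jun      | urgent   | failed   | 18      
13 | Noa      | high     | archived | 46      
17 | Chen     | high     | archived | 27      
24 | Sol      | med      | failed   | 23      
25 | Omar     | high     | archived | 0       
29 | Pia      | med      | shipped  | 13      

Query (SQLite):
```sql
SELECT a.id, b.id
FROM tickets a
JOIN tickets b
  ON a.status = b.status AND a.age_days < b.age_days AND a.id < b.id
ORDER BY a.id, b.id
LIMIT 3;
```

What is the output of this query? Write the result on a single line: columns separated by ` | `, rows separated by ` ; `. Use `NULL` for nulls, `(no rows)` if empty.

Pairs (a,b) with same status, a.age_days < b.age_days, a.id < b.id.
status groups: archived:{5,13,17,25} failed:{7,10,11,24} shipped:{8,29}
Ordered by (a.id, b.id); first 3.

5 | 13 ; 10 | 24 ; 11 | 24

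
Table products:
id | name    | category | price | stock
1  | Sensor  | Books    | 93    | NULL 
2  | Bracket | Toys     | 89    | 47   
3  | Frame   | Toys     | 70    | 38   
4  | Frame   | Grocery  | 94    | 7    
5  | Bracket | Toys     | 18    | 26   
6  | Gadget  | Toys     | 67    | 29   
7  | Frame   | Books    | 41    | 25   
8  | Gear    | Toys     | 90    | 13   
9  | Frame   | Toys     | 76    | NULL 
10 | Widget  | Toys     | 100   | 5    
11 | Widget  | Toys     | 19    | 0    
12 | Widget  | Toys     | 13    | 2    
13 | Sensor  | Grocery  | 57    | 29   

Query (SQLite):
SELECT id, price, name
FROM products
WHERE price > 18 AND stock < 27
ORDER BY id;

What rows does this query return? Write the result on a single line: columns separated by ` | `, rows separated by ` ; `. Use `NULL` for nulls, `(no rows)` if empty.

price > 18: ids {1, 2, 3, 4, 6, 7, 8, 9, 10, 11, 13}
stock < 27: ids {4, 5, 7, 8, 10, 11, 12}
Combine with AND.

4 | 94 | Frame ; 7 | 41 | Frame ; 8 | 90 | Gear ; 10 | 100 | Widget ; 11 | 19 | Widget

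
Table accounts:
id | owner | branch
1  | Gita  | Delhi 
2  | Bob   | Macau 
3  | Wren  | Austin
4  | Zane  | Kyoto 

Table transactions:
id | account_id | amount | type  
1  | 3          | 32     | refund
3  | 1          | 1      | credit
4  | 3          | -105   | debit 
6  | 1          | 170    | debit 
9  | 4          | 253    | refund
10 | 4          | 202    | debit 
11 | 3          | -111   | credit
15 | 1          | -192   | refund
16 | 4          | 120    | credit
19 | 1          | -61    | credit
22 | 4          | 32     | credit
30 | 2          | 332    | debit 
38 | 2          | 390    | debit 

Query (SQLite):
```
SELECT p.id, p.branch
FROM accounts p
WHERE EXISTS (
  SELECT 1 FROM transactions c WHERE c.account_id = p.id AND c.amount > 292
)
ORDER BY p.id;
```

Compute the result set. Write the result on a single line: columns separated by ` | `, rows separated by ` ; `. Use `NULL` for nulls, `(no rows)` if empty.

For each accounts row, check whether any transactions with matching account_id has amount > 292.
Keep rows where that is true.

2 | Macau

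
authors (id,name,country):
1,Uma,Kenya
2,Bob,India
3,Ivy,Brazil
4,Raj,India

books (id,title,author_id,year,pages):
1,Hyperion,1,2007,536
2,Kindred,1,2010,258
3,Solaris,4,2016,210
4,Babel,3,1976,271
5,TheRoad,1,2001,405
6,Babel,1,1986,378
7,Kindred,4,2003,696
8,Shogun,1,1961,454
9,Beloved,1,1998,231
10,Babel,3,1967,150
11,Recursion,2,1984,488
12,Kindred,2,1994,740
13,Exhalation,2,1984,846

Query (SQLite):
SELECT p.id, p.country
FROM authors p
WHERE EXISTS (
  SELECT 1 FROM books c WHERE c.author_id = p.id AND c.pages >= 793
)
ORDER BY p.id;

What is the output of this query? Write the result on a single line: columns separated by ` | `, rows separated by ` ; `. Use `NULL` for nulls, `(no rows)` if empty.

For each authors row, check whether any books with matching author_id has pages >= 793.
Keep rows where that is true.

2 | India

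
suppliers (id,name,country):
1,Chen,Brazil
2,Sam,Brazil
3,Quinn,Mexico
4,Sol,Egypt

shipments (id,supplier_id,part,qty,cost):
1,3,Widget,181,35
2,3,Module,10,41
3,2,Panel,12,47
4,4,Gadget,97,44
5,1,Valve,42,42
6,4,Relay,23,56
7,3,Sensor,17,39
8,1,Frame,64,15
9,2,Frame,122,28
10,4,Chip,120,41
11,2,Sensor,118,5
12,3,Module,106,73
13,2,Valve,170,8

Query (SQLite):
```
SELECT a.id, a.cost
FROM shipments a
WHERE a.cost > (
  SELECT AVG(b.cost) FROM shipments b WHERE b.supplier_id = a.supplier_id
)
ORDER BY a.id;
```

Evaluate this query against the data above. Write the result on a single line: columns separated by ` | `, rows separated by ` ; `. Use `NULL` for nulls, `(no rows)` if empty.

3 | 47 ; 5 | 42 ; 6 | 56 ; 9 | 28 ; 12 | 73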